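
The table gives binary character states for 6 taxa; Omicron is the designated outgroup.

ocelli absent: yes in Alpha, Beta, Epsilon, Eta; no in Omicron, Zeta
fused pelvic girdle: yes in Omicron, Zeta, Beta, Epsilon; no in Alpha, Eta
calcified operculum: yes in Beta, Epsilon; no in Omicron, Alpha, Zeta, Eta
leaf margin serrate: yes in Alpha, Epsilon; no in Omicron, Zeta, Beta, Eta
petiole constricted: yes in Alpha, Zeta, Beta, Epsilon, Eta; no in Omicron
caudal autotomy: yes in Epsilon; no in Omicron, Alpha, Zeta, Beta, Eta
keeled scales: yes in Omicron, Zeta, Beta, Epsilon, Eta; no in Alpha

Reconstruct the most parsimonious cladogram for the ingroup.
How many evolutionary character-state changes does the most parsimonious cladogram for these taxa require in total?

8

Character polarity is set by the outgroup: the derived state is whichever differs from the outgroup's state, so for fused pelvic girdle, keeled scales the derived state is 'no', and for the remaining characters it is 'yes'.
ocelli absent: derived state 'yes' in Alpha, Beta, Epsilon, and Eta only — synapomorphy for {Alpha, Beta, Epsilon, Eta}.
Only Alpha and Eta show the derived state 'no' for fused pelvic girdle, supporting them as a clade.
Only Beta and Epsilon show the derived state 'yes' for calcified operculum, supporting them as a clade.
leaf margin serrate groups Alpha and Epsilon, which is incompatible with the clades supported by the remaining characters; treating it as convergent (homoplasy) costs fewer steps than any alternative tree.
petiole constricted (derived state 'yes') is shared by all ingroup taxa — unites the whole ingroup.
caudal autotomy: derived state 'yes' in Epsilon only — an autapomorphy, so it tells us nothing about relationships among taxa.
keeled scales: derived state 'no' in Alpha only — an autapomorphy, so it tells us nothing about relationships among taxa.
Most parsimonious ingroup topology: (((Alpha,Eta),(Beta,Epsilon)),Zeta).
Changes per character on this tree: ocelli absent: 1; fused pelvic girdle: 1; calcified operculum: 1; leaf margin serrate: 2; petiole constricted: 1; caudal autotomy: 1; keeled scales: 1.
Total = 8.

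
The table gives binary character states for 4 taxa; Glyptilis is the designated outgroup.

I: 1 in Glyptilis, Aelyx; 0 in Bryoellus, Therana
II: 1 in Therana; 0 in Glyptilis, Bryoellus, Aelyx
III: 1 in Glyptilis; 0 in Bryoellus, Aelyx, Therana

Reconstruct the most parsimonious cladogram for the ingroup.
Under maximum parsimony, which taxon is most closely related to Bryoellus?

Character polarity is set by the outgroup: the derived state is whichever differs from the outgroup's state, so for I, III the derived state is '0', and for the remaining characters it is '1'.
Only Bryoellus and Therana show the derived state '0' for I, supporting them as a clade.
II (derived state '1') is unique to Therana (autapomorphy; uninformative for grouping).
All ingroup taxa share the derived state '0' for III; it defines the ingroup but does not resolve relationships within it.
Most parsimonious ingroup topology: ((Bryoellus,Therana),Aelyx).
Bryoellus and Therana form a cherry on this tree, so they are sister taxa.

Therana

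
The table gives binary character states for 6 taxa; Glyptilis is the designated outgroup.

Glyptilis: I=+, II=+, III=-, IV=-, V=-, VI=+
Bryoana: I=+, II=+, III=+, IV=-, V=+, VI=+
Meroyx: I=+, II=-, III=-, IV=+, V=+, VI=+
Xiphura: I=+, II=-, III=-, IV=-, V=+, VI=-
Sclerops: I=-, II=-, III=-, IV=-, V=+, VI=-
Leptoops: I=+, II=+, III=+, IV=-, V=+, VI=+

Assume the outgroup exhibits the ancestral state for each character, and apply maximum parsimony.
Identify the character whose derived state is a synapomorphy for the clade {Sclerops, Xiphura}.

Character polarity is set by the outgroup: the derived state is whichever differs from the outgroup's state, so for I, II, VI the derived state is '-', and for the remaining characters it is '+'.
I: derived state '-' in Sclerops only — an autapomorphy, so it tells us nothing about relationships among taxa.
II (derived state '-') is shared by Meroyx, Sclerops, and Xiphura — a synapomorphy uniting that clade.
Only Bryoana and Leptoops show the derived state '+' for III, supporting them as a clade.
IV (derived state '+') is unique to Meroyx (autapomorphy; uninformative for grouping).
All ingroup taxa share the derived state '+' for V; it defines the ingroup but does not resolve relationships within it.
VI: derived state '-' in Sclerops and Xiphura only — synapomorphy for {Sclerops, Xiphura}.
Most parsimonious ingroup topology: (((Xiphura,Sclerops),Meroyx),(Bryoana,Leptoops)).
The clade {Sclerops, Xiphura} is supported by VI: its derived state '-' occurs in exactly those taxa and in no other taxon (including the outgroup).

VI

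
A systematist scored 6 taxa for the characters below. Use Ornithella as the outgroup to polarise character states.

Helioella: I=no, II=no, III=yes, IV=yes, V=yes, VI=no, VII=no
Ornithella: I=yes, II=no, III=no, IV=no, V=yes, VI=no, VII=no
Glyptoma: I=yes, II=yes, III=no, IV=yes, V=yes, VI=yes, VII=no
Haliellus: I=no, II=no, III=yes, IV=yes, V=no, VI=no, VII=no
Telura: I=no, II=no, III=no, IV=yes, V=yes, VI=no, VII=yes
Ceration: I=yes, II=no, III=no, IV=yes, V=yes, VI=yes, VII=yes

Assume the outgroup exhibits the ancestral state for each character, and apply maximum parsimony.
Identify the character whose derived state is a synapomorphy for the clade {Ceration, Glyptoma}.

Character polarity is set by the outgroup: the derived state is whichever differs from the outgroup's state, so for I, V the derived state is 'no', and for the remaining characters it is 'yes'.
Only Haliellus, Helioella, and Telura show the derived state 'no' for I, supporting them as a clade.
II: derived state 'yes' in Glyptoma only — an autapomorphy, so it tells us nothing about relationships among taxa.
III (derived state 'yes') is shared by Haliellus and Helioella — a synapomorphy uniting that clade.
IV (derived state 'yes') is shared by all ingroup taxa — unites the whole ingroup.
V (derived state 'no') is unique to Haliellus (autapomorphy; uninformative for grouping).
VI: derived state 'yes' in Ceration and Glyptoma only — synapomorphy for {Ceration, Glyptoma}.
VII groups Ceration and Telura, which is incompatible with the clades supported by the remaining characters; treating it as convergent (homoplasy) costs fewer steps than any alternative tree.
Most parsimonious ingroup topology: (((Helioella,Haliellus),Telura),(Glyptoma,Ceration)).
The clade {Ceration, Glyptoma} is supported by VI: its derived state 'yes' occurs in exactly those taxa and in no other taxon (including the outgroup).

VI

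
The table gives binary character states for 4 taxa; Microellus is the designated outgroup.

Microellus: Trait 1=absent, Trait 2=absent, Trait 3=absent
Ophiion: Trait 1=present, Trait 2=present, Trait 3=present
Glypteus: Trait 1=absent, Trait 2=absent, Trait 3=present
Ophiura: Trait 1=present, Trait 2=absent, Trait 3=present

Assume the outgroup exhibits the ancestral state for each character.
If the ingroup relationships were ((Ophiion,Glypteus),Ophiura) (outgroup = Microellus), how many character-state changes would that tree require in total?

4

Map each character onto ((Ophiion,Glypteus),Ophiura) (rooted by Microellus) and count the minimum state changes it requires (Fitch parsimony):
Trait 1: 2; Trait 2: 1; Trait 3: 1.
Total tree length = 4.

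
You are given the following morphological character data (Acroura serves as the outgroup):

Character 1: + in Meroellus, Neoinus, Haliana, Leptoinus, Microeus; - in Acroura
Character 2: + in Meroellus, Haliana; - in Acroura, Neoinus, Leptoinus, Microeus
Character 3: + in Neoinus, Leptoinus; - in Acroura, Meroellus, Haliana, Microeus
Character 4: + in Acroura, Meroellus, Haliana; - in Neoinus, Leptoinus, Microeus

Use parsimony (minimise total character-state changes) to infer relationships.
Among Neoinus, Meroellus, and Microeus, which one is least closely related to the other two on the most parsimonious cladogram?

Character polarity is set by the outgroup: the derived state is whichever differs from the outgroup's state, so for Character 4 the derived state is '-', and for the remaining characters it is '+'.
Character 1 (derived state '+') is shared by all ingroup taxa — unites the whole ingroup.
Only Haliana and Meroellus show the derived state '+' for Character 2, supporting them as a clade.
Character 3 (derived state '+') is shared by Leptoinus and Neoinus — a synapomorphy uniting that clade.
Character 4: derived state '-' in Leptoinus, Microeus, and Neoinus only — synapomorphy for {Leptoinus, Microeus, Neoinus}.
Most parsimonious ingroup topology: ((Meroellus,Haliana),((Neoinus,Leptoinus),Microeus)).
Neoinus and Microeus share a more recent common ancestor with each other than either does with Meroellus, so Meroellus is the least closely related of the three.

Meroellus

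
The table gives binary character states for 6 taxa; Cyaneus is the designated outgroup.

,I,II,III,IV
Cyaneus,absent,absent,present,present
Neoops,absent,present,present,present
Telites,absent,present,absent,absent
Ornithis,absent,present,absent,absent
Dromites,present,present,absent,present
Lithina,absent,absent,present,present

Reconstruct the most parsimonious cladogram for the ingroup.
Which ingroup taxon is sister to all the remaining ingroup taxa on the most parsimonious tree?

Lithina

Character polarity is set by the outgroup: the derived state is whichever differs from the outgroup's state, so for III, IV the derived state is 'absent', and for the remaining characters it is 'present'.
I: derived state 'present' in Dromites only — an autapomorphy, so it tells us nothing about relationships among taxa.
II (derived state 'present') is shared by Dromites, Neoops, Ornithis, and Telites — a synapomorphy uniting that clade.
III (derived state 'absent') is shared by Dromites, Ornithis, and Telites — a synapomorphy uniting that clade.
IV: derived state 'absent' in Ornithis and Telites only — synapomorphy for {Ornithis, Telites}.
Most parsimonious ingroup topology: ((Neoops,((Telites,Ornithis),Dromites)),Lithina).
Lithina is sister to the clade containing all other ingroup taxa, so it is the earliest-diverging (most basal) ingroup lineage.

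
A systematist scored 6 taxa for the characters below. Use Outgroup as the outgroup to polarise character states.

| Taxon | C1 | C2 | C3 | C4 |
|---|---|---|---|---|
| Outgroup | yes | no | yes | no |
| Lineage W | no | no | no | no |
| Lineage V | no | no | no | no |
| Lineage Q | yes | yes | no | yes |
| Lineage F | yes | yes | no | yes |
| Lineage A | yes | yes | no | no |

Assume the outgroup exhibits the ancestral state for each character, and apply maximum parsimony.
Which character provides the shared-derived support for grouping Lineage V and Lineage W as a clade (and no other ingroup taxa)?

C1

Character polarity is set by the outgroup: the derived state is whichever differs from the outgroup's state, so for C1, C3 the derived state is 'no', and for the remaining characters it is 'yes'.
Only Lineage V and Lineage W show the derived state 'no' for C1, supporting them as a clade.
C2: derived state 'yes' in Lineage A, Lineage F, and Lineage Q only — synapomorphy for {Lineage A, Lineage F, Lineage Q}.
All ingroup taxa share the derived state 'no' for C3; it defines the ingroup but does not resolve relationships within it.
Only Lineage F and Lineage Q show the derived state 'yes' for C4, supporting them as a clade.
Most parsimonious ingroup topology: ((Lineage W,Lineage V),((Lineage Q,Lineage F),Lineage A)).
The clade {Lineage V, Lineage W} is supported by C1: its derived state 'no' occurs in exactly those taxa and in no other taxon (including the outgroup).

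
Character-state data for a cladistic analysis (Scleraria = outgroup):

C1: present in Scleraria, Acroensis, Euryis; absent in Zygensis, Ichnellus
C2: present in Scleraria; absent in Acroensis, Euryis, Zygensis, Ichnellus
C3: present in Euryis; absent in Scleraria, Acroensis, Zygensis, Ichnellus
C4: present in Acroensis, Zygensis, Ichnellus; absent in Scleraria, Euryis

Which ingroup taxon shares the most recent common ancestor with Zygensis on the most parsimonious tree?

Character polarity is set by the outgroup: the derived state is whichever differs from the outgroup's state, so for C1, C2 the derived state is 'absent', and for the remaining characters it is 'present'.
C1: derived state 'absent' in Ichnellus and Zygensis only — synapomorphy for {Ichnellus, Zygensis}.
C2 (derived state 'absent') is shared by all ingroup taxa — unites the whole ingroup.
C3 (derived state 'present') is unique to Euryis (autapomorphy; uninformative for grouping).
C4 (derived state 'present') is shared by Acroensis, Ichnellus, and Zygensis — a synapomorphy uniting that clade.
Most parsimonious ingroup topology: ((Acroensis,(Zygensis,Ichnellus)),Euryis).
Zygensis and Ichnellus form a cherry on this tree, so they are sister taxa.

Ichnellus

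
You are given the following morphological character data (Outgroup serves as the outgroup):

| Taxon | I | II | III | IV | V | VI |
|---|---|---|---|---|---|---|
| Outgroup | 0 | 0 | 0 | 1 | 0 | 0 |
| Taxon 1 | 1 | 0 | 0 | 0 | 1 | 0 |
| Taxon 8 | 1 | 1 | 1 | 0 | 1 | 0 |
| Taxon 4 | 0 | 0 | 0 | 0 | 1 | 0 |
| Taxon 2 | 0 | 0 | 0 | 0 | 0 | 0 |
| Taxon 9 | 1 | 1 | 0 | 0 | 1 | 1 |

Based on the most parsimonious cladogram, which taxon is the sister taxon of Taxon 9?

Character polarity is set by the outgroup: the derived state is whichever differs from the outgroup's state, so for IV the derived state is '0', and for the remaining characters it is '1'.
I (derived state '1') is shared by Taxon 1, Taxon 8, and Taxon 9 — a synapomorphy uniting that clade.
II (derived state '1') is shared by Taxon 8 and Taxon 9 — a synapomorphy uniting that clade.
III (derived state '1') is unique to Taxon 8 (autapomorphy; uninformative for grouping).
All ingroup taxa share the derived state '0' for IV; it defines the ingroup but does not resolve relationships within it.
Only Taxon 1, Taxon 4, Taxon 8, and Taxon 9 show the derived state '1' for V, supporting them as a clade.
VI (derived state '1') is unique to Taxon 9 (autapomorphy; uninformative for grouping).
Most parsimonious ingroup topology: (((Taxon 1,(Taxon 8,Taxon 9)),Taxon 4),Taxon 2).
Taxon 9 and Taxon 8 form a cherry on this tree, so they are sister taxa.

Taxon 8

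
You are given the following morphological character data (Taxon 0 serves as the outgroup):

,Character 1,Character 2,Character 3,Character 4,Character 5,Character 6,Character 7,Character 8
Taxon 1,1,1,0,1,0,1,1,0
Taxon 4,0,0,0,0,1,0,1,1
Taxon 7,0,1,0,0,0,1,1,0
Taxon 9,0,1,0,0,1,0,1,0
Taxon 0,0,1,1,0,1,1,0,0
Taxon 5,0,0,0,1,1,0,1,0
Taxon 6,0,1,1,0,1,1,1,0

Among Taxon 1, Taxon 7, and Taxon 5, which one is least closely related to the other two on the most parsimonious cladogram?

Character polarity is set by the outgroup: the derived state is whichever differs from the outgroup's state, so for Character 2, Character 3, Character 5, Character 6 the derived state is '0', and for the remaining characters it is '1'.
Character 1 (derived state '1') is unique to Taxon 1 (autapomorphy; uninformative for grouping).
Character 2: derived state '0' in Taxon 4 and Taxon 5 only — synapomorphy for {Taxon 4, Taxon 5}.
Character 3: derived state '0' in Taxon 1, Taxon 4, Taxon 5, Taxon 7, and Taxon 9 only — synapomorphy for {Taxon 1, Taxon 4, Taxon 5, Taxon 7, Taxon 9}.
Character 4 groups Taxon 1 and Taxon 5, which is incompatible with the clades supported by the remaining characters; treating it as convergent (homoplasy) costs fewer steps than any alternative tree.
Character 5 (derived state '0') is shared by Taxon 1 and Taxon 7 — a synapomorphy uniting that clade.
Character 6: derived state '0' in Taxon 4, Taxon 5, and Taxon 9 only — synapomorphy for {Taxon 4, Taxon 5, Taxon 9}.
Character 7 (derived state '1') is shared by all ingroup taxa — unites the whole ingroup.
Character 8: derived state '1' in Taxon 4 only — an autapomorphy, so it tells us nothing about relationships among taxa.
Most parsimonious ingroup topology: (((Taxon 1,Taxon 7),((Taxon 4,Taxon 5),Taxon 9)),Taxon 6).
Taxon 1 and Taxon 7 share a more recent common ancestor with each other than either does with Taxon 5, so Taxon 5 is the least closely related of the three.

Taxon 5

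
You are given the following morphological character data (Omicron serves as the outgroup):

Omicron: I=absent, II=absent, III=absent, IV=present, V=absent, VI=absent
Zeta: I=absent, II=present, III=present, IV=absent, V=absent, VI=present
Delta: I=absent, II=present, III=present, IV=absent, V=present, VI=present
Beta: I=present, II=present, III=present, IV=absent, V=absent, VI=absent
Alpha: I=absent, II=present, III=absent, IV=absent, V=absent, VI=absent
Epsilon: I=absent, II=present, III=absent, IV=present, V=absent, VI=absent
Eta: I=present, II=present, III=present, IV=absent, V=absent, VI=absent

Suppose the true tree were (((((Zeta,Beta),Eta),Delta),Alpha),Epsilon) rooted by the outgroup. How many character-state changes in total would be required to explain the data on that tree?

8

Map each character onto (((((Zeta,Beta),Eta),Delta),Alpha),Epsilon) (rooted by Omicron) and count the minimum state changes it requires (Fitch parsimony):
I: 2; II: 1; III: 1; IV: 1; V: 1; VI: 2.
Total tree length = 8.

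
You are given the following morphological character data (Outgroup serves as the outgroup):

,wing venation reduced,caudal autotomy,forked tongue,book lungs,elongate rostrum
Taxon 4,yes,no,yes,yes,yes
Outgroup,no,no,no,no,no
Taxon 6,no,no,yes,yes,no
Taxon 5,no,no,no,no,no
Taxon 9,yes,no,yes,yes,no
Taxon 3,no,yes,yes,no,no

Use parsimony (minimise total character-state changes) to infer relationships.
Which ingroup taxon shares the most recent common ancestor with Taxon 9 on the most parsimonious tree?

The outgroup has state 'no' for every character, so 'yes' is the derived state throughout.
Only Taxon 4 and Taxon 9 show the derived state 'yes' for wing venation reduced, supporting them as a clade.
caudal autotomy (derived state 'yes') is unique to Taxon 3 (autapomorphy; uninformative for grouping).
forked tongue (derived state 'yes') is shared by Taxon 3, Taxon 4, Taxon 6, and Taxon 9 — a synapomorphy uniting that clade.
Only Taxon 4, Taxon 6, and Taxon 9 show the derived state 'yes' for book lungs, supporting them as a clade.
elongate rostrum: derived state 'yes' in Taxon 4 only — an autapomorphy, so it tells us nothing about relationships among taxa.
Most parsimonious ingroup topology: ((((Taxon 9,Taxon 4),Taxon 6),Taxon 3),Taxon 5).
Taxon 9 and Taxon 4 form a cherry on this tree, so they are sister taxa.

Taxon 4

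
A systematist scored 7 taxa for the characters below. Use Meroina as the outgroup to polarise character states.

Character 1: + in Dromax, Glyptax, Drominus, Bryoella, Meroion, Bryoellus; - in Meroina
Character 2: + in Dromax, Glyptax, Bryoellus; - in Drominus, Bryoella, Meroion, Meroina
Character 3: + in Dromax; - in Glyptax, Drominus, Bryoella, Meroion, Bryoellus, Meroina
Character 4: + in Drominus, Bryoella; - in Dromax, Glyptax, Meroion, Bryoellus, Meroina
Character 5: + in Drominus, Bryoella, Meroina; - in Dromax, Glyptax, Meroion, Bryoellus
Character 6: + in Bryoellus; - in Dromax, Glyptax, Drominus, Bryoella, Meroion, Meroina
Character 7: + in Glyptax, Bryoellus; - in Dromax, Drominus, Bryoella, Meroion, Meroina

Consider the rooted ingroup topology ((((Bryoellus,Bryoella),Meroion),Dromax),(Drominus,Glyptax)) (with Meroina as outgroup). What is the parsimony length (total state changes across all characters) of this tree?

13

Map each character onto ((((Bryoellus,Bryoella),Meroion),Dromax),(Drominus,Glyptax)) (rooted by Meroina) and count the minimum state changes it requires (Fitch parsimony):
Character 1: 1; Character 2: 3; Character 3: 1; Character 4: 2; Character 5: 3; Character 6: 1; Character 7: 2.
Total tree length = 13.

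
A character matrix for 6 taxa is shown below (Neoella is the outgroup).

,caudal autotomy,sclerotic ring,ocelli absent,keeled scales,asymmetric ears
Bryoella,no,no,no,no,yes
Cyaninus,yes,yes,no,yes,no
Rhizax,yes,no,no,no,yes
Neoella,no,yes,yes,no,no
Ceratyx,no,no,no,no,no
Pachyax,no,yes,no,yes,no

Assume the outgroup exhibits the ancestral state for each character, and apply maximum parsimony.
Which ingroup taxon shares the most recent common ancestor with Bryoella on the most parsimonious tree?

Rhizax

Character polarity is set by the outgroup: the derived state is whichever differs from the outgroup's state, so for sclerotic ring, ocelli absent the derived state is 'no', and for the remaining characters it is 'yes'.
caudal autotomy (state 'yes') occurs in Cyaninus and Rhizax but conflicts with the nesting implied by the other characters — most parsimoniously interpreted as homoplasy.
sclerotic ring (derived state 'no') is shared by Bryoella, Ceratyx, and Rhizax — a synapomorphy uniting that clade.
ocelli absent (derived state 'no') is shared by all ingroup taxa — unites the whole ingroup.
keeled scales (derived state 'yes') is shared by Cyaninus and Pachyax — a synapomorphy uniting that clade.
Only Bryoella and Rhizax show the derived state 'yes' for asymmetric ears, supporting them as a clade.
Most parsimonious ingroup topology: (((Bryoella,Rhizax),Ceratyx),(Cyaninus,Pachyax)).
Bryoella and Rhizax form a cherry on this tree, so they are sister taxa.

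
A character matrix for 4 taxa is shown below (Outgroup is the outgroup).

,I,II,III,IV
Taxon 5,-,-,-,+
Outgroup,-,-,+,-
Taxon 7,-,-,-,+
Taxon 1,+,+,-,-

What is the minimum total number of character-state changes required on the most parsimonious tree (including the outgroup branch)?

Character polarity is set by the outgroup: the derived state is whichever differs from the outgroup's state, so for III the derived state is '-', and for the remaining characters it is '+'.
I (derived state '+') is unique to Taxon 1 (autapomorphy; uninformative for grouping).
II: derived state '+' in Taxon 1 only — an autapomorphy, so it tells us nothing about relationships among taxa.
All ingroup taxa share the derived state '-' for III; it defines the ingroup but does not resolve relationships within it.
IV: derived state '+' in Taxon 5 and Taxon 7 only — synapomorphy for {Taxon 5, Taxon 7}.
Most parsimonious ingroup topology: (Taxon 1,(Taxon 5,Taxon 7)).
Changes per character on this tree: I: 1; II: 1; III: 1; IV: 1.
Total = 4.

4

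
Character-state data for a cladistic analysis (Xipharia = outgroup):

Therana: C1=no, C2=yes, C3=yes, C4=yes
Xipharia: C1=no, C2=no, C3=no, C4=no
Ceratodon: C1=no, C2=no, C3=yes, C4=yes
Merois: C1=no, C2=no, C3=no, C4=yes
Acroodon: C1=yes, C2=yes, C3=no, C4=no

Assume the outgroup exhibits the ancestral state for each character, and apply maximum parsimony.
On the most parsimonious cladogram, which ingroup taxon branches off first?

The outgroup has state 'no' for every character, so 'yes' is the derived state throughout.
C1 (derived state 'yes') is unique to Acroodon (autapomorphy; uninformative for grouping).
C2 groups Acroodon and Therana, which is incompatible with the clades supported by the remaining characters; treating it as convergent (homoplasy) costs fewer steps than any alternative tree.
Only Ceratodon and Therana show the derived state 'yes' for C3, supporting them as a clade.
C4 (derived state 'yes') is shared by Ceratodon, Merois, and Therana — a synapomorphy uniting that clade.
Most parsimonious ingroup topology: (((Ceratodon,Therana),Merois),Acroodon).
Acroodon is sister to the clade containing all other ingroup taxa, so it is the earliest-diverging (most basal) ingroup lineage.

Acroodon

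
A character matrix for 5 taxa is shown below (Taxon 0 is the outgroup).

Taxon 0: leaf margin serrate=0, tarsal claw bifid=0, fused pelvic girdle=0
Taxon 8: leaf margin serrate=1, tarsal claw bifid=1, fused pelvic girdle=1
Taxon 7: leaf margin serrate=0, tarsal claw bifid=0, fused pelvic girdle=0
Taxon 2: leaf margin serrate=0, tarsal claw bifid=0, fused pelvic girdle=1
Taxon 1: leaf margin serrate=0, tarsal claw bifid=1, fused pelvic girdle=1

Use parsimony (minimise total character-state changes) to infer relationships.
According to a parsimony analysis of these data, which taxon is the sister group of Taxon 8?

The outgroup has state '0' for every character, so '1' is the derived state throughout.
leaf margin serrate: derived state '1' in Taxon 8 only — an autapomorphy, so it tells us nothing about relationships among taxa.
Only Taxon 1 and Taxon 8 show the derived state '1' for tarsal claw bifid, supporting them as a clade.
fused pelvic girdle: derived state '1' in Taxon 1, Taxon 2, and Taxon 8 only — synapomorphy for {Taxon 1, Taxon 2, Taxon 8}.
Most parsimonious ingroup topology: (((Taxon 8,Taxon 1),Taxon 2),Taxon 7).
Taxon 8 and Taxon 1 form a cherry on this tree, so they are sister taxa.

Taxon 1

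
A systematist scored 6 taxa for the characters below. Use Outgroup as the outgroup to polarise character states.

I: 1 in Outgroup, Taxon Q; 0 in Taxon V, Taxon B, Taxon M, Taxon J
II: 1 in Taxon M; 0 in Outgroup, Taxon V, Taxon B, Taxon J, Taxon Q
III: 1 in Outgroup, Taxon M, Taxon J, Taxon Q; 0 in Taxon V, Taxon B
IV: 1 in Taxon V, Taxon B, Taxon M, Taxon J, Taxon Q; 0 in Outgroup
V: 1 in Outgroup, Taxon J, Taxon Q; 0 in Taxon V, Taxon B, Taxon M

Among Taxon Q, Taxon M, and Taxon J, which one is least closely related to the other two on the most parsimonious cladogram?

Taxon Q

Character polarity is set by the outgroup: the derived state is whichever differs from the outgroup's state, so for I, III, V the derived state is '0', and for the remaining characters it is '1'.
I: derived state '0' in Taxon B, Taxon J, Taxon M, and Taxon V only — synapomorphy for {Taxon B, Taxon J, Taxon M, Taxon V}.
II (derived state '1') is unique to Taxon M (autapomorphy; uninformative for grouping).
III (derived state '0') is shared by Taxon B and Taxon V — a synapomorphy uniting that clade.
IV (derived state '1') is shared by all ingroup taxa — unites the whole ingroup.
Only Taxon B, Taxon M, and Taxon V show the derived state '0' for V, supporting them as a clade.
Most parsimonious ingroup topology: ((((Taxon V,Taxon B),Taxon M),Taxon J),Taxon Q).
Taxon J and Taxon M share a more recent common ancestor with each other than either does with Taxon Q, so Taxon Q is the least closely related of the three.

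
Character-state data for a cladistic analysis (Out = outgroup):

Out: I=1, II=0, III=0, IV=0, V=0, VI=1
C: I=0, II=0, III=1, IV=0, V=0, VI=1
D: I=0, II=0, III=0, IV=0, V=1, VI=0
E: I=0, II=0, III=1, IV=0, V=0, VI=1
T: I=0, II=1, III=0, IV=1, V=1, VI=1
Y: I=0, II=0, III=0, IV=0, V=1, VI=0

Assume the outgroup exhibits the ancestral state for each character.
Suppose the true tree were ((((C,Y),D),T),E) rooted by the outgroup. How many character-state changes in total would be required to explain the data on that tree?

Map each character onto ((((C,Y),D),T),E) (rooted by Out) and count the minimum state changes it requires (Fitch parsimony):
I: 1; II: 1; III: 2; IV: 1; V: 2; VI: 2.
Total tree length = 9.

9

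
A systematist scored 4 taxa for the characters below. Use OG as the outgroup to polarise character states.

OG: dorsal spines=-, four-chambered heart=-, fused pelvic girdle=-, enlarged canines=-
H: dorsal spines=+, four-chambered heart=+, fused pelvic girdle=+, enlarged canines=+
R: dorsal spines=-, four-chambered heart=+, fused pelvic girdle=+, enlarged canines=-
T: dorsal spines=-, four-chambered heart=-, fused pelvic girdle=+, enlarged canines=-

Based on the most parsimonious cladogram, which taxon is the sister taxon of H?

The outgroup has state '-' for every character, so '+' is the derived state throughout.
dorsal spines: derived state '+' in H only — an autapomorphy, so it tells us nothing about relationships among taxa.
Only H and R show the derived state '+' for four-chambered heart, supporting them as a clade.
All ingroup taxa share the derived state '+' for fused pelvic girdle; it defines the ingroup but does not resolve relationships within it.
enlarged canines (derived state '+') is unique to H (autapomorphy; uninformative for grouping).
Most parsimonious ingroup topology: ((H,R),T).
H and R form a cherry on this tree, so they are sister taxa.

R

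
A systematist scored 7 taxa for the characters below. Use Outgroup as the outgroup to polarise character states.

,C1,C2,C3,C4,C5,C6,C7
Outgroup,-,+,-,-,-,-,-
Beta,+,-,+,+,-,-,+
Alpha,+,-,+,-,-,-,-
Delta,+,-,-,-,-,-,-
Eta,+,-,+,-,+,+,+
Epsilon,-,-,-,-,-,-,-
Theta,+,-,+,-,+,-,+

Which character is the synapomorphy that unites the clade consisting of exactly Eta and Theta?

Character polarity is set by the outgroup: the derived state is whichever differs from the outgroup's state, so for C2 the derived state is '-', and for the remaining characters it is '+'.
C1: derived state '+' in Alpha, Beta, Delta, Eta, and Theta only — synapomorphy for {Alpha, Beta, Delta, Eta, Theta}.
C2 (derived state '-') is shared by all ingroup taxa — unites the whole ingroup.
Only Alpha, Beta, Eta, and Theta show the derived state '+' for C3, supporting them as a clade.
C4: derived state '+' in Beta only — an autapomorphy, so it tells us nothing about relationships among taxa.
C5: derived state '+' in Eta and Theta only — synapomorphy for {Eta, Theta}.
C6 (derived state '+') is unique to Eta (autapomorphy; uninformative for grouping).
Only Beta, Eta, and Theta show the derived state '+' for C7, supporting them as a clade.
Most parsimonious ingroup topology: ((((Beta,(Eta,Theta)),Alpha),Delta),Epsilon).
The clade {Eta, Theta} is supported by C5: its derived state '+' occurs in exactly those taxa and in no other taxon (including the outgroup).

C5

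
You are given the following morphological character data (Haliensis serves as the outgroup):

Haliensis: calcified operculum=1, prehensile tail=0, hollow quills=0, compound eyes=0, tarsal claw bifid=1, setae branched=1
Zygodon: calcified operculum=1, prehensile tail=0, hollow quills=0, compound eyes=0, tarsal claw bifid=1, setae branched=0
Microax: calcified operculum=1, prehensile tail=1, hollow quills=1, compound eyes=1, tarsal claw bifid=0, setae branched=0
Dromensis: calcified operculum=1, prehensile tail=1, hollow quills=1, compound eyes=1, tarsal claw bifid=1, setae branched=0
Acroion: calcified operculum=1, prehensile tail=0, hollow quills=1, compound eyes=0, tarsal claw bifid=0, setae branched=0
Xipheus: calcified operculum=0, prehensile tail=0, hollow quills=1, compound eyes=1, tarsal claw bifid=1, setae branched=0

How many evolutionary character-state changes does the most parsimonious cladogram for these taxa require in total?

Character polarity is set by the outgroup: the derived state is whichever differs from the outgroup's state, so for calcified operculum, tarsal claw bifid, setae branched the derived state is '0', and for the remaining characters it is '1'.
calcified operculum (derived state '0') is unique to Xipheus (autapomorphy; uninformative for grouping).
prehensile tail: derived state '1' in Dromensis and Microax only — synapomorphy for {Dromensis, Microax}.
Only Acroion, Dromensis, Microax, and Xipheus show the derived state '1' for hollow quills, supporting them as a clade.
Only Dromensis, Microax, and Xipheus show the derived state '1' for compound eyes, supporting them as a clade.
tarsal claw bifid (state '0') occurs in Acroion and Microax but conflicts with the nesting implied by the other characters — most parsimoniously interpreted as homoplasy.
setae branched (derived state '0') is shared by all ingroup taxa — unites the whole ingroup.
Most parsimonious ingroup topology: (Zygodon,(((Dromensis,Microax),Xipheus),Acroion)).
Changes per character on this tree: calcified operculum: 1; prehensile tail: 1; hollow quills: 1; compound eyes: 1; tarsal claw bifid: 2; setae branched: 1.
Total = 7.

7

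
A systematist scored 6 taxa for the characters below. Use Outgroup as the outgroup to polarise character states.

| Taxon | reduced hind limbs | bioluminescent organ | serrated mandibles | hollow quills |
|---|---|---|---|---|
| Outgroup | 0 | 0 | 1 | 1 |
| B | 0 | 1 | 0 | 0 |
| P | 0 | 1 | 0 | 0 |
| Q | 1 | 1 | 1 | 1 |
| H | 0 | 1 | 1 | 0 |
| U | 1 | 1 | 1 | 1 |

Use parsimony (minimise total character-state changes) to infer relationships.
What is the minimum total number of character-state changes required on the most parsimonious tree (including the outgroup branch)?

Character polarity is set by the outgroup: the derived state is whichever differs from the outgroup's state, so for serrated mandibles, hollow quills the derived state is '0', and for the remaining characters it is '1'.
Only Q and U show the derived state '1' for reduced hind limbs, supporting them as a clade.
bioluminescent organ (derived state '1') is shared by all ingroup taxa — unites the whole ingroup.
serrated mandibles (derived state '0') is shared by B and P — a synapomorphy uniting that clade.
hollow quills: derived state '0' in B, H, and P only — synapomorphy for {B, H, P}.
Most parsimonious ingroup topology: (((B,P),H),(Q,U)).
Changes per character on this tree: reduced hind limbs: 1; bioluminescent organ: 1; serrated mandibles: 1; hollow quills: 1.
Total = 4.

4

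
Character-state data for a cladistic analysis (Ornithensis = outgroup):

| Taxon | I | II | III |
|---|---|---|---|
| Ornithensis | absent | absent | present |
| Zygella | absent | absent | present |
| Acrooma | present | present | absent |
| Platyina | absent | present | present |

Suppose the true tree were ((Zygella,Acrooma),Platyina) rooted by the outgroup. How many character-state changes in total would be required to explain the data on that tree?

Map each character onto ((Zygella,Acrooma),Platyina) (rooted by Ornithensis) and count the minimum state changes it requires (Fitch parsimony):
I: 1; II: 2; III: 1.
Total tree length = 4.

4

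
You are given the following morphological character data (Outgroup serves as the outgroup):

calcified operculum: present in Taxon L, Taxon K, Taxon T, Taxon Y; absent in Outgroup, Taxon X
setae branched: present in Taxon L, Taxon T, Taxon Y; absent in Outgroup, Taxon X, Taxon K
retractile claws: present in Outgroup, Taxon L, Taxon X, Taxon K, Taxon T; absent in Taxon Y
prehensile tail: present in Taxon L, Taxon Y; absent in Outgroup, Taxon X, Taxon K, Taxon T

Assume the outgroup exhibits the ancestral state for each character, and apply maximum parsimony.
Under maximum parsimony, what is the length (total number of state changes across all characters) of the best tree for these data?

Character polarity is set by the outgroup: the derived state is whichever differs from the outgroup's state, so for retractile claws the derived state is 'absent', and for the remaining characters it is 'present'.
calcified operculum: derived state 'present' in Taxon K, Taxon L, Taxon T, and Taxon Y only — synapomorphy for {Taxon K, Taxon L, Taxon T, Taxon Y}.
Only Taxon L, Taxon T, and Taxon Y show the derived state 'present' for setae branched, supporting them as a clade.
retractile claws (derived state 'absent') is unique to Taxon Y (autapomorphy; uninformative for grouping).
Only Taxon L and Taxon Y show the derived state 'present' for prehensile tail, supporting them as a clade.
Most parsimonious ingroup topology: ((((Taxon L,Taxon Y),Taxon T),Taxon K),Taxon X).
Changes per character on this tree: calcified operculum: 1; setae branched: 1; retractile claws: 1; prehensile tail: 1.
Total = 4.

4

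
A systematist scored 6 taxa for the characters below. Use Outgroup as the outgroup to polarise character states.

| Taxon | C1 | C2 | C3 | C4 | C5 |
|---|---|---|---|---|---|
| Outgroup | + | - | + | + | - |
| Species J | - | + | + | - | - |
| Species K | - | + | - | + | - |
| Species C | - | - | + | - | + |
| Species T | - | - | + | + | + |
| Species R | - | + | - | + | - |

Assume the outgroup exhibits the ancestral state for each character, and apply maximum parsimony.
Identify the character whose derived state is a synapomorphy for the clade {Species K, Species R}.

C3

Character polarity is set by the outgroup: the derived state is whichever differs from the outgroup's state, so for C1, C3, C4 the derived state is '-', and for the remaining characters it is '+'.
C1 (derived state '-') is shared by all ingroup taxa — unites the whole ingroup.
C2: derived state '+' in Species J, Species K, and Species R only — synapomorphy for {Species J, Species K, Species R}.
C3: derived state '-' in Species K and Species R only — synapomorphy for {Species K, Species R}.
C4 groups Species C and Species J, which is incompatible with the clades supported by the remaining characters; treating it as convergent (homoplasy) costs fewer steps than any alternative tree.
C5 (derived state '+') is shared by Species C and Species T — a synapomorphy uniting that clade.
Most parsimonious ingroup topology: ((Species J,(Species K,Species R)),(Species C,Species T)).
The clade {Species K, Species R} is supported by C3: its derived state '-' occurs in exactly those taxa and in no other taxon (including the outgroup).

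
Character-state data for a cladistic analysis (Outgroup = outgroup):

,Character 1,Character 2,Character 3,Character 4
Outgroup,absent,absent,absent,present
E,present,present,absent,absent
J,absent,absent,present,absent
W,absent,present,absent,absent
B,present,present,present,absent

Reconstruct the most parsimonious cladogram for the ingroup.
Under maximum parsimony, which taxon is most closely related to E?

Character polarity is set by the outgroup: the derived state is whichever differs from the outgroup's state, so for Character 4 the derived state is 'absent', and for the remaining characters it is 'present'.
Character 1: derived state 'present' in B and E only — synapomorphy for {B, E}.
Character 2 (derived state 'present') is shared by B, E, and W — a synapomorphy uniting that clade.
Character 3 groups B and J, which is incompatible with the clades supported by the remaining characters; treating it as convergent (homoplasy) costs fewer steps than any alternative tree.
All ingroup taxa share the derived state 'absent' for Character 4; it defines the ingroup but does not resolve relationships within it.
Most parsimonious ingroup topology: (((E,B),W),J).
E and B form a cherry on this tree, so they are sister taxa.

B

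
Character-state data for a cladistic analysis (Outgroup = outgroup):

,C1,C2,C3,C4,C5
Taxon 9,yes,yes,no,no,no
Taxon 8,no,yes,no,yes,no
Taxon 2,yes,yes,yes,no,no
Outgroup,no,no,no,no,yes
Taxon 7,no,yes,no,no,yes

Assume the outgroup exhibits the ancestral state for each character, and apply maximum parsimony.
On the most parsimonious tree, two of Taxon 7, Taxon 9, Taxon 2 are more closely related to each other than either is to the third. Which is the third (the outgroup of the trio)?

Character polarity is set by the outgroup: the derived state is whichever differs from the outgroup's state, so for C5 the derived state is 'no', and for the remaining characters it is 'yes'.
C1: derived state 'yes' in Taxon 2 and Taxon 9 only — synapomorphy for {Taxon 2, Taxon 9}.
C2 (derived state 'yes') is shared by all ingroup taxa — unites the whole ingroup.
C3 (derived state 'yes') is unique to Taxon 2 (autapomorphy; uninformative for grouping).
C4: derived state 'yes' in Taxon 8 only — an autapomorphy, so it tells us nothing about relationships among taxa.
C5 (derived state 'no') is shared by Taxon 2, Taxon 8, and Taxon 9 — a synapomorphy uniting that clade.
Most parsimonious ingroup topology: (Taxon 7,(Taxon 8,(Taxon 9,Taxon 2))).
Taxon 2 and Taxon 9 share a more recent common ancestor with each other than either does with Taxon 7, so Taxon 7 is the least closely related of the three.

Taxon 7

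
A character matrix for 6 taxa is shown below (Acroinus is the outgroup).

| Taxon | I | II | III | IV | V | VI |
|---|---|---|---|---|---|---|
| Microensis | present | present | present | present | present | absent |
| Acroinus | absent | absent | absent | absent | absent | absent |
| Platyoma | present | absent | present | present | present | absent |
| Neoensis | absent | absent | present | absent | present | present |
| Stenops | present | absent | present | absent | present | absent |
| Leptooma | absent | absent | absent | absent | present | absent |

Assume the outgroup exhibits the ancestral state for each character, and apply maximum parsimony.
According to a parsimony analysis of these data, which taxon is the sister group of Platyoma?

Microensis

The outgroup has state 'absent' for every character, so 'present' is the derived state throughout.
Only Microensis, Platyoma, and Stenops show the derived state 'present' for I, supporting them as a clade.
II (derived state 'present') is unique to Microensis (autapomorphy; uninformative for grouping).
Only Microensis, Neoensis, Platyoma, and Stenops show the derived state 'present' for III, supporting them as a clade.
IV (derived state 'present') is shared by Microensis and Platyoma — a synapomorphy uniting that clade.
All ingroup taxa share the derived state 'present' for V; it defines the ingroup but does not resolve relationships within it.
VI (derived state 'present') is unique to Neoensis (autapomorphy; uninformative for grouping).
Most parsimonious ingroup topology: ((((Microensis,Platyoma),Stenops),Neoensis),Leptooma).
Platyoma and Microensis form a cherry on this tree, so they are sister taxa.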